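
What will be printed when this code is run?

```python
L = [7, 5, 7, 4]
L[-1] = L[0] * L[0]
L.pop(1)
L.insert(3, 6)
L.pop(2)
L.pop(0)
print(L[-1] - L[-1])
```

0

L[-1] = L[0]*L[0] = 7*7 = 49 → [7, 5, 7, 49]
pop(1) removes 5 → [7, 7, 49]
insert 6 at 3 → [7, 7, 49, 6]
pop(2) removes 49 → [7, 7, 6]
pop(0) removes 7 → [7, 6]
L[-1]-L[-1] = 6-6 = 0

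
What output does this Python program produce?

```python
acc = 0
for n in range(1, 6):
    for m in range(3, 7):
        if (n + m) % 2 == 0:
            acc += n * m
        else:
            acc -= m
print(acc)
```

n=1,m=3: even sum, acc = 0+3 = 3
n=1,m=4: odd sum, acc = 3-4 = -1
n=1,m=5: even sum, acc = (-1)+5 = 4
n=1,m=6: odd sum, acc = 4-6 = -2
n=2,m=3: odd sum, acc = (-2)-3 = -5
n=2,m=4: even sum, acc = (-5)+8 = 3
n=2,m=5: odd sum, acc = 3-5 = -2
n=2,m=6: even sum, acc = (-2)+12 = 10
n=3,m=3: even sum, acc = 10+9 = 19
n=3,m=4: odd sum, acc = 19-4 = 15
n=3,m=5: even sum, acc = 15+15 = 30
n=3,m=6: odd sum, acc = 30-6 = 24
n=4,m=3: odd sum, acc = 24-3 = 21
n=4,m=4: even sum, acc = 21+16 = 37
n=4,m=5: odd sum, acc = 37-5 = 32
n=4,m=6: even sum, acc = 32+24 = 56
n=5,m=3: even sum, acc = 56+15 = 71
n=5,m=4: odd sum, acc = 71-4 = 67
n=5,m=5: even sum, acc = 67+25 = 92
n=5,m=6: odd sum, acc = 92-6 = 86

86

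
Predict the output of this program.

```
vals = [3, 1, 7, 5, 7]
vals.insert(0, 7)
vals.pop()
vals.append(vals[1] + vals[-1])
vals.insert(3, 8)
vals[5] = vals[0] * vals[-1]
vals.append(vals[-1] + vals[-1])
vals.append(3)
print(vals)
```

insert 7 at 0 → [7, 3, 1, 7, 5, 7]
pop() removes 7 → [7, 3, 1, 7, 5]
append vals[1]+vals[-1] = 3+5 = 8 → [7, 3, 1, 7, 5, 8]
insert 8 at 3 → [7, 3, 1, 8, 7, 5, 8]
vals[5] = vals[0]*vals[-1] = 7*8 = 56 → [7, 3, 1, 8, 7, 56, 8]
append vals[-1]+vals[-1] = 8+8 = 16 → [7, 3, 1, 8, 7, 56, 8, 16]
append 3 → [7, 3, 1, 8, 7, 56, 8, 16, 3]

[7, 3, 1, 8, 7, 56, 8, 16, 3]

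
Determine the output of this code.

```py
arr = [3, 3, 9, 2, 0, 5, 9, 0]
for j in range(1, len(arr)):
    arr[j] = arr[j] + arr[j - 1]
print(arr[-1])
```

31

j=1: arr[1] = 3+3 = 6 → [3, 6, 9, 2, 0, 5, 9, 0]
j=2: arr[2] = 9+6 = 15 → [3, 6, 15, 2, 0, 5, 9, 0]
j=3: arr[3] = 2+15 = 17 → [3, 6, 15, 17, 0, 5, 9, 0]
j=4: arr[4] = 0+17 = 17 → [3, 6, 15, 17, 17, 5, 9, 0]
j=5: arr[5] = 5+17 = 22 → [3, 6, 15, 17, 17, 22, 9, 0]
j=6: arr[6] = 9+22 = 31 → [3, 6, 15, 17, 17, 22, 31, 0]
j=7: arr[7] = 0+31 = 31 → [3, 6, 15, 17, 17, 22, 31, 31]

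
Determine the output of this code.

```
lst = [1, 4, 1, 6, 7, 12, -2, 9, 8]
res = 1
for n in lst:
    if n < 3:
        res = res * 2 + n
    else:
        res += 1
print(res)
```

24

n=1: <3, res = 1*2+1 = 3
n=4: not <3, res = 3+1 = 4
n=1: <3, res = 4*2+1 = 9
n=6: not <3, res = 9+1 = 10
n=7: not <3, res = 10+1 = 11
n=12: not <3, res = 11+1 = 12
n=-2: <3, res = 12*2+(-2) = 22
n=9: not <3, res = 22+1 = 23
n=8: not <3, res = 23+1 = 24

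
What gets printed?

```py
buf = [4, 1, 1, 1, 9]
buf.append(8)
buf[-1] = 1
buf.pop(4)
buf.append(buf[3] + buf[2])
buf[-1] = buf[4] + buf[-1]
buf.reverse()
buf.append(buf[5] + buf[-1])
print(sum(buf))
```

append 8 → [4, 1, 1, 1, 9, 8]
buf[-1] = 1 → [4, 1, 1, 1, 9, 1]
pop(4) removes 9 → [4, 1, 1, 1, 1]
append buf[3]+buf[2] = 1+1 = 2 → [4, 1, 1, 1, 1, 2]
buf[-1] = buf[4]+buf[-1] = 1+2 = 3 → [4, 1, 1, 1, 1, 3]
reverse → [3, 1, 1, 1, 1, 4]
append buf[5]+buf[-1] = 4+4 = 8 → [3, 1, 1, 1, 1, 4, 8]
sum = 19

19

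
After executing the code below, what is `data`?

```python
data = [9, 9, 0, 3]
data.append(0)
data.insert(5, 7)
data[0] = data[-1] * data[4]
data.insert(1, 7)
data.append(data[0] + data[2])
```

[0, 7, 9, 0, 3, 0, 7, 9]

append 0 → [9, 9, 0, 3, 0]
insert 7 at 5 → [9, 9, 0, 3, 0, 7]
data[0] = data[-1]*data[4] = 7*0 = 0 → [0, 9, 0, 3, 0, 7]
insert 7 at 1 → [0, 7, 9, 0, 3, 0, 7]
append data[0]+data[2] = 0+9 = 9 → [0, 7, 9, 0, 3, 0, 7, 9]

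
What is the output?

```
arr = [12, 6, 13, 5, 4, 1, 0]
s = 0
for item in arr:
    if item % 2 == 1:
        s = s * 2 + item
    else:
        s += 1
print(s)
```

item=12: not odd, s = 0+1 = 1
item=6: not odd, s = 1+1 = 2
item=13: odd, s = 2*2+13 = 17
item=5: odd, s = 17*2+5 = 39
item=4: not odd, s = 39+1 = 40
item=1: odd, s = 40*2+1 = 81
item=0: not odd, s = 81+1 = 82

82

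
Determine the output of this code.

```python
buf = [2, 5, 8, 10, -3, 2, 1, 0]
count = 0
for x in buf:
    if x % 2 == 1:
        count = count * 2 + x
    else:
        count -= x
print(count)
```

-77

x=2: not odd, count = 0-2 = -2
x=5: odd, count = (-2)*2+5 = 1
x=8: not odd, count = 1-8 = -7
x=10: not odd, count = (-7)-10 = -17
x=-3: odd, count = (-17)*2+(-3) = -37
x=2: not odd, count = (-37)-2 = -39
x=1: odd, count = (-39)*2+1 = -77
x=0: not odd, count = (-77)-0 = -77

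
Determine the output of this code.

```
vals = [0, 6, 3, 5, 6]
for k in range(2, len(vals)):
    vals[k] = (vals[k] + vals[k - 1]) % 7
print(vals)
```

[0, 6, 2, 0, 6]

k=2: vals[2] = (3+6)%7 = 2 → [0, 6, 2, 5, 6]
k=3: vals[3] = (5+2)%7 = 0 → [0, 6, 2, 0, 6]
k=4: vals[4] = (6+0)%7 = 6 → [0, 6, 2, 0, 6]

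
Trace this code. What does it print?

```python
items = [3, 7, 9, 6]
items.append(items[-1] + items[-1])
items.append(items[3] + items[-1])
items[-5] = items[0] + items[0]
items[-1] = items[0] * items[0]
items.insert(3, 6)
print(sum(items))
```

51

append items[-1]+items[-1] = 6+6 = 12 → [3, 7, 9, 6, 12]
append items[3]+items[-1] = 6+12 = 18 → [3, 7, 9, 6, 12, 18]
items[-5] = items[0]+items[0] = 3+3 = 6 → [3, 6, 9, 6, 12, 18]
items[-1] = items[0]*items[0] = 3*3 = 9 → [3, 6, 9, 6, 12, 9]
insert 6 at 3 → [3, 6, 9, 6, 6, 12, 9]
sum = 51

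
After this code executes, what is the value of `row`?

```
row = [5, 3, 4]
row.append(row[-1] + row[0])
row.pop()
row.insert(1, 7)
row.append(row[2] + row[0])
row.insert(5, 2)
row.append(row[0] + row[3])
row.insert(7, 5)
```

[5, 7, 3, 4, 8, 2, 9, 5]

append row[-1]+row[0] = 4+5 = 9 → [5, 3, 4, 9]
pop() removes 9 → [5, 3, 4]
insert 7 at 1 → [5, 7, 3, 4]
append row[2]+row[0] = 3+5 = 8 → [5, 7, 3, 4, 8]
insert 2 at 5 → [5, 7, 3, 4, 8, 2]
append row[0]+row[3] = 5+4 = 9 → [5, 7, 3, 4, 8, 2, 9]
insert 5 at 7 → [5, 7, 3, 4, 8, 2, 9, 5]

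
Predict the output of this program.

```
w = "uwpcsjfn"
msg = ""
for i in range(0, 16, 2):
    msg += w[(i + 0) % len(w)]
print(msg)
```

upsfupsf

i=0: add w[0]='u' → 'u'
i=2: add w[2]='p' → 'up'
i=4: add w[4]='s' → 'ups'
i=6: add w[6]='f' → 'upsf'
i=8: add w[0]='u' → 'upsfu'
i=10: add w[2]='p' → 'upsfup'
i=12: add w[4]='s' → 'upsfups'
i=14: add w[6]='f' → 'upsfupsf'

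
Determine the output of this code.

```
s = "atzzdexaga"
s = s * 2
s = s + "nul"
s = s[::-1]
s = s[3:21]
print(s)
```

repeat ×2 → 'atzzdexagaatzzdexaga'
+ 'nul' → 'atzzdexagaatzzdexaganul'
reverse → 'lunagaxedzztaagaxedzzta'
slice [3:21] → 'agaxedzztaagaxedzz'

agaxedzztaagaxedzz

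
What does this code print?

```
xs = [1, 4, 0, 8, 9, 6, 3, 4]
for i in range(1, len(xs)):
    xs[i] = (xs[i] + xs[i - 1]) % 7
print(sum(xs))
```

i=1: xs[1] = (4+1)%7 = 5 → [1, 5, 0, 8, 9, 6, 3, 4]
i=2: xs[2] = (0+5)%7 = 5 → [1, 5, 5, 8, 9, 6, 3, 4]
i=3: xs[3] = (8+5)%7 = 6 → [1, 5, 5, 6, 9, 6, 3, 4]
i=4: xs[4] = (9+6)%7 = 1 → [1, 5, 5, 6, 1, 6, 3, 4]
i=5: xs[5] = (6+1)%7 = 0 → [1, 5, 5, 6, 1, 0, 3, 4]
i=6: xs[6] = (3+0)%7 = 3 → [1, 5, 5, 6, 1, 0, 3, 4]
i=7: xs[7] = (4+3)%7 = 0 → [1, 5, 5, 6, 1, 0, 3, 0]
sum = 21

21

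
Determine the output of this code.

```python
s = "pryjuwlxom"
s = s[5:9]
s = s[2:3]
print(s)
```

x

slice [5:9] → 'wlxo'
slice [2:3] → 'x'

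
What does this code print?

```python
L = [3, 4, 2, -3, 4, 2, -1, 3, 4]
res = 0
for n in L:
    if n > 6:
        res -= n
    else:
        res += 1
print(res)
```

n=3: not >6, res = 0+1 = 1
n=4: not >6, res = 1+1 = 2
n=2: not >6, res = 2+1 = 3
n=-3: not >6, res = 3+1 = 4
n=4: not >6, res = 4+1 = 5
n=2: not >6, res = 5+1 = 6
n=-1: not >6, res = 6+1 = 7
n=3: not >6, res = 7+1 = 8
n=4: not >6, res = 8+1 = 9

9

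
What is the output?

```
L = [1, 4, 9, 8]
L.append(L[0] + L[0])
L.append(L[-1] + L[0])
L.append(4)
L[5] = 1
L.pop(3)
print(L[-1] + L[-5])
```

8

append L[0]+L[0] = 1+1 = 2 → [1, 4, 9, 8, 2]
append L[-1]+L[0] = 2+1 = 3 → [1, 4, 9, 8, 2, 3]
append 4 → [1, 4, 9, 8, 2, 3, 4]
L[5] = 1 → [1, 4, 9, 8, 2, 1, 4]
pop(3) removes 8 → [1, 4, 9, 2, 1, 4]
L[-1]+L[-5] = 4+4 = 8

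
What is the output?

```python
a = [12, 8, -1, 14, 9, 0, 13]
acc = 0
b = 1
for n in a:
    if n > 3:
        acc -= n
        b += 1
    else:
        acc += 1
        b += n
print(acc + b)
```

n=12: >3, acc = 0-12 = -12; b=2
n=8: >3, acc = (-12)-8 = -20; b=3
n=-1: not >3, acc = (-20)+1 = -19; b=2
n=14: >3, acc = (-19)-14 = -33; b=3
n=9: >3, acc = (-33)-9 = -42; b=4
n=0: not >3, acc = (-42)+1 = -41; b=4
n=13: >3, acc = (-41)-13 = -54; b=5
acc+b = (-54)+5 = -49

-49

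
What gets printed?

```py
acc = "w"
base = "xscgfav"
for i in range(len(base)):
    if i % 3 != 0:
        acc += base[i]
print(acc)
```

i=0: skip
i=1: add 's' → 'ws'
i=2: add 'c' → 'wsc'
i=3: skip
i=4: add 'f' → 'wscf'
i=5: add 'a' → 'wscfa'
i=6: skip

wscfa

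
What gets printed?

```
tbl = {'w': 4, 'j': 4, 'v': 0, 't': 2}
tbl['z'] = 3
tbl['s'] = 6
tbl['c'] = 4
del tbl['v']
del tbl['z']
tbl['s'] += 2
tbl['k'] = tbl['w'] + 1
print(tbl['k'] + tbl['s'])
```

13

tbl['z'] = 3 → {'w': 4, 'j': 4, 'v': 0, 't': 2, 'z': 3}
tbl['s'] = 6 → {'w': 4, 'j': 4, 'v': 0, 't': 2, 'z': 3, 's': 6}
tbl['c'] = 4 → {'w': 4, 'j': 4, 'v': 0, 't': 2, 'z': 3, 's': 6, 'c': 4}
del 'v' → {'w': 4, 'j': 4, 't': 2, 'z': 3, 's': 6, 'c': 4}
del 'z' → {'w': 4, 'j': 4, 't': 2, 's': 6, 'c': 4}
tbl['s'] = 6+2 = 8 → {'w': 4, 'j': 4, 't': 2, 's': 8, 'c': 4}
tbl['k'] = tbl['w']+1 = 5 → {'w': 4, 'j': 4, 't': 2, 's': 8, 'c': 4, 'k': 5}
tbl['k']+tbl['s'] = 5+8 = 13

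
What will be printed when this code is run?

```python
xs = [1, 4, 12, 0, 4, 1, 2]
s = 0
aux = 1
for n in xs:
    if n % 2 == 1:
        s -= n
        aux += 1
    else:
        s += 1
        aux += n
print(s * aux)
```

75

n=1: odd, s = 0-1 = -1; aux=2
n=4: not odd, s = (-1)+1 = 0; aux=6
n=12: not odd, s = 0+1 = 1; aux=18
n=0: not odd, s = 1+1 = 2; aux=18
n=4: not odd, s = 2+1 = 3; aux=22
n=1: odd, s = 3-1 = 2; aux=23
n=2: not odd, s = 2+1 = 3; aux=25
s*aux = 3*25 = 75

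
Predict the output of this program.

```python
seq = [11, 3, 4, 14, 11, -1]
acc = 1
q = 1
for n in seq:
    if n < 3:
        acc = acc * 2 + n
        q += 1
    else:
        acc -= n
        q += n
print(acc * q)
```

n=11: not <3, acc = 1-11 = -10; q=12
n=3: not <3, acc = (-10)-3 = -13; q=15
n=4: not <3, acc = (-13)-4 = -17; q=19
n=14: not <3, acc = (-17)-14 = -31; q=33
n=11: not <3, acc = (-31)-11 = -42; q=44
n=-1: <3, acc = (-42)*2+(-1) = -85; q=45
acc*q = (-85)*45 = -3825

-3825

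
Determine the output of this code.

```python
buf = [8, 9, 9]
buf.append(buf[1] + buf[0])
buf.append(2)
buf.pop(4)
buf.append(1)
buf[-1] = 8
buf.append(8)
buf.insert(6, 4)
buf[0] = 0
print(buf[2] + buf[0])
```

append buf[1]+buf[0] = 9+8 = 17 → [8, 9, 9, 17]
append 2 → [8, 9, 9, 17, 2]
pop(4) removes 2 → [8, 9, 9, 17]
append 1 → [8, 9, 9, 17, 1]
buf[-1] = 8 → [8, 9, 9, 17, 8]
append 8 → [8, 9, 9, 17, 8, 8]
insert 4 at 6 → [8, 9, 9, 17, 8, 8, 4]
buf[0] = 0 → [0, 9, 9, 17, 8, 8, 4]
buf[2]+buf[0] = 9+0 = 9

9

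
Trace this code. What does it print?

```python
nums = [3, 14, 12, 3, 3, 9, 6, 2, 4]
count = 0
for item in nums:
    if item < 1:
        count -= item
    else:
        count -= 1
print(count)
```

item=3: not <1, count = 0-1 = -1
item=14: not <1, count = (-1)-1 = -2
item=12: not <1, count = (-2)-1 = -3
item=3: not <1, count = (-3)-1 = -4
item=3: not <1, count = (-4)-1 = -5
item=9: not <1, count = (-5)-1 = -6
item=6: not <1, count = (-6)-1 = -7
item=2: not <1, count = (-7)-1 = -8
item=4: not <1, count = (-8)-1 = -9

-9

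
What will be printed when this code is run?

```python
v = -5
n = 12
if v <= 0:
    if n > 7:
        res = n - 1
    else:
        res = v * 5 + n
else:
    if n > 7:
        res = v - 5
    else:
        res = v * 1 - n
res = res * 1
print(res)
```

11

v=-5, n=12
v <= 0 is True; n > 7 is True
→ res = n - 1 = 11
res = 11*1 = 11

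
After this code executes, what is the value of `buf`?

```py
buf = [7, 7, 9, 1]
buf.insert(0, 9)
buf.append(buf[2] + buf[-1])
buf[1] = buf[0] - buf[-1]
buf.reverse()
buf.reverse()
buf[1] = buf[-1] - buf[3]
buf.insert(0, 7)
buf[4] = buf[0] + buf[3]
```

insert 9 at 0 → [9, 7, 7, 9, 1]
append buf[2]+buf[-1] = 7+1 = 8 → [9, 7, 7, 9, 1, 8]
buf[1] = buf[0]-buf[-1] = 9-8 = 1 → [9, 1, 7, 9, 1, 8]
reverse → [8, 1, 9, 7, 1, 9]
reverse → [9, 1, 7, 9, 1, 8]
buf[1] = buf[-1]-buf[3] = 8-9 = -1 → [9, -1, 7, 9, 1, 8]
insert 7 at 0 → [7, 9, -1, 7, 9, 1, 8]
buf[4] = buf[0]+buf[3] = 7+7 = 14 → [7, 9, -1, 7, 14, 1, 8]

[7, 9, -1, 7, 14, 1, 8]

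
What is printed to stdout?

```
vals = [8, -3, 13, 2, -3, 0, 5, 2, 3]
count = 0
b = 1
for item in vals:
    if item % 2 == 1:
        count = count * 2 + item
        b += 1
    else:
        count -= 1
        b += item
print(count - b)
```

-7

item=8: not odd, count = 0-1 = -1; b=9
item=-3: odd, count = (-1)*2+(-3) = -5; b=10
item=13: odd, count = (-5)*2+13 = 3; b=11
item=2: not odd, count = 3-1 = 2; b=13
item=-3: odd, count = 2*2+(-3) = 1; b=14
item=0: not odd, count = 1-1 = 0; b=14
item=5: odd, count = 0*2+5 = 5; b=15
item=2: not odd, count = 5-1 = 4; b=17
item=3: odd, count = 4*2+3 = 11; b=18
count-b = 11-18 = -7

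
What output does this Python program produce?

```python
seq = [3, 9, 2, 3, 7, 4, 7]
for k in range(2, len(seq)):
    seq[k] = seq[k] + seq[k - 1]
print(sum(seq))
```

115

k=2: seq[2] = 2+9 = 11 → [3, 9, 11, 3, 7, 4, 7]
k=3: seq[3] = 3+11 = 14 → [3, 9, 11, 14, 7, 4, 7]
k=4: seq[4] = 7+14 = 21 → [3, 9, 11, 14, 21, 4, 7]
k=5: seq[5] = 4+21 = 25 → [3, 9, 11, 14, 21, 25, 7]
k=6: seq[6] = 7+25 = 32 → [3, 9, 11, 14, 21, 25, 32]
sum = 115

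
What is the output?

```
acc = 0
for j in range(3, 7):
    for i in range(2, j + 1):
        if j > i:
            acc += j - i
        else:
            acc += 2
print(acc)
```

28

j=3,i=2: 3>2, acc = 0+1 = 1
j=3,i=3: not 3>3, acc = 1+2 = 3
j=4,i=2: 4>2, acc = 3+2 = 5
j=4,i=3: 4>3, acc = 5+1 = 6
j=4,i=4: not 4>4, acc = 6+2 = 8
j=5,i=2: 5>2, acc = 8+3 = 11
j=5,i=3: 5>3, acc = 11+2 = 13
j=5,i=4: 5>4, acc = 13+1 = 14
j=5,i=5: not 5>5, acc = 14+2 = 16
j=6,i=2: 6>2, acc = 16+4 = 20
j=6,i=3: 6>3, acc = 20+3 = 23
j=6,i=4: 6>4, acc = 23+2 = 25
j=6,i=5: 6>5, acc = 25+1 = 26
j=6,i=6: not 6>6, acc = 26+2 = 28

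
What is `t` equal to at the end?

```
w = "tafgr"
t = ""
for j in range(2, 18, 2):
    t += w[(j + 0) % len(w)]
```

'fragtfra'

j=2: add w[2]='f' → 'f'
j=4: add w[4]='r' → 'fr'
j=6: add w[1]='a' → 'fra'
j=8: add w[3]='g' → 'frag'
j=10: add w[0]='t' → 'fragt'
j=12: add w[2]='f' → 'fragtf'
j=14: add w[4]='r' → 'fragtfr'
j=16: add w[1]='a' → 'fragtfra'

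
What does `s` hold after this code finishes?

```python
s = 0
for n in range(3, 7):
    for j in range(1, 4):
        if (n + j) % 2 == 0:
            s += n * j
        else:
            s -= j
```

40

n=3,j=1: even sum, s = 0+3 = 3
n=3,j=2: odd sum, s = 3-2 = 1
n=3,j=3: even sum, s = 1+9 = 10
n=4,j=1: odd sum, s = 10-1 = 9
n=4,j=2: even sum, s = 9+8 = 17
n=4,j=3: odd sum, s = 17-3 = 14
n=5,j=1: even sum, s = 14+5 = 19
n=5,j=2: odd sum, s = 19-2 = 17
n=5,j=3: even sum, s = 17+15 = 32
n=6,j=1: odd sum, s = 32-1 = 31
n=6,j=2: even sum, s = 31+12 = 43
n=6,j=3: odd sum, s = 43-3 = 40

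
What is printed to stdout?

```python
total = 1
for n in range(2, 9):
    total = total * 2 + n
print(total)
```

502

n=2: total = 1*2+2 = 4
n=3: total = 4*2+3 = 11
n=4: total = 11*2+4 = 26
n=5: total = 26*2+5 = 57
n=6: total = 57*2+6 = 120
n=7: total = 120*2+7 = 247
n=8: total = 247*2+8 = 502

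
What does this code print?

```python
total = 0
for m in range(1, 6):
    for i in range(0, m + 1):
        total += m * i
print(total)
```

m=1,i=0: total = 0+0 = 0
m=1,i=1: total = 0+1 = 1
m=2,i=0: total = 1+0 = 1
m=2,i=1: total = 1+2 = 3
m=2,i=2: total = 3+4 = 7
m=3,i=0: total = 7+0 = 7
m=3,i=1: total = 7+3 = 10
m=3,i=2: total = 10+6 = 16
m=3,i=3: total = 16+9 = 25
m=4,i=0: total = 25+0 = 25
m=4,i=1: total = 25+4 = 29
m=4,i=2: total = 29+8 = 37
m=4,i=3: total = 37+12 = 49
m=4,i=4: total = 49+16 = 65
m=5,i=0: total = 65+0 = 65
m=5,i=1: total = 65+5 = 70
m=5,i=2: total = 70+10 = 80
m=5,i=3: total = 80+15 = 95
m=5,i=4: total = 95+20 = 115
m=5,i=5: total = 115+25 = 140

140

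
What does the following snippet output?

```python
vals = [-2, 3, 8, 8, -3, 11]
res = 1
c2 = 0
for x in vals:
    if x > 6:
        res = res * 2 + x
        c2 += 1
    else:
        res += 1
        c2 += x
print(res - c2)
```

x=-2: not >6, res = 1+1 = 2; c2=-2
x=3: not >6, res = 2+1 = 3; c2=1
x=8: >6, res = 3*2+8 = 14; c2=2
x=8: >6, res = 14*2+8 = 36; c2=3
x=-3: not >6, res = 36+1 = 37; c2=0
x=11: >6, res = 37*2+11 = 85; c2=1
res-c2 = 85-1 = 84

84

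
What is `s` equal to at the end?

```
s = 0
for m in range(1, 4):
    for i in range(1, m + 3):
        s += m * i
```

m=1,i=1: s = 0+1 = 1
m=1,i=2: s = 1+2 = 3
m=1,i=3: s = 3+3 = 6
m=2,i=1: s = 6+2 = 8
m=2,i=2: s = 8+4 = 12
m=2,i=3: s = 12+6 = 18
m=2,i=4: s = 18+8 = 26
m=3,i=1: s = 26+3 = 29
m=3,i=2: s = 29+6 = 35
m=3,i=3: s = 35+9 = 44
m=3,i=4: s = 44+12 = 56
m=3,i=5: s = 56+15 = 71

71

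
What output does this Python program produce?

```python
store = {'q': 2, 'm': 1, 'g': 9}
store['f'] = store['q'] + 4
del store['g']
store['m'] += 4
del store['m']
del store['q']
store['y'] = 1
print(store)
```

{'f': 6, 'y': 1}

store['f'] = store['q']+4 = 6 → {'q': 2, 'm': 1, 'g': 9, 'f': 6}
del 'g' → {'q': 2, 'm': 1, 'f': 6}
store['m'] = 1+4 = 5 → {'q': 2, 'm': 5, 'f': 6}
del 'm' → {'q': 2, 'f': 6}
del 'q' → {'f': 6}
store['y'] = 1 → {'f': 6, 'y': 1}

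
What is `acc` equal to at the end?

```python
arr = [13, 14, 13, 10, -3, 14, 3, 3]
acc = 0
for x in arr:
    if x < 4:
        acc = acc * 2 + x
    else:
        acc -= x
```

x=13: not <4, acc = 0-13 = -13
x=14: not <4, acc = (-13)-14 = -27
x=13: not <4, acc = (-27)-13 = -40
x=10: not <4, acc = (-40)-10 = -50
x=-3: <4, acc = (-50)*2+(-3) = -103
x=14: not <4, acc = (-103)-14 = -117
x=3: <4, acc = (-117)*2+3 = -231
x=3: <4, acc = (-231)*2+3 = -459

-459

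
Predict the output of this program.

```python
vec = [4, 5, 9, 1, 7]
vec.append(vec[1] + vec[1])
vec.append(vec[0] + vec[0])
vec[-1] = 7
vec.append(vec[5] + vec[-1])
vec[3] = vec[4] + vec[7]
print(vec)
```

append vec[1]+vec[1] = 5+5 = 10 → [4, 5, 9, 1, 7, 10]
append vec[0]+vec[0] = 4+4 = 8 → [4, 5, 9, 1, 7, 10, 8]
vec[-1] = 7 → [4, 5, 9, 1, 7, 10, 7]
append vec[5]+vec[-1] = 10+7 = 17 → [4, 5, 9, 1, 7, 10, 7, 17]
vec[3] = vec[4]+vec[7] = 7+17 = 24 → [4, 5, 9, 24, 7, 10, 7, 17]

[4, 5, 9, 24, 7, 10, 7, 17]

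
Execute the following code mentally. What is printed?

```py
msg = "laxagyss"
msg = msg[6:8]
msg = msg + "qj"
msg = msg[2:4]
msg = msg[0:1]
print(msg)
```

slice [6:8] → 'ss'
+ 'qj' → 'ssqj'
slice [2:4] → 'qj'
slice [0:1] → 'q'

q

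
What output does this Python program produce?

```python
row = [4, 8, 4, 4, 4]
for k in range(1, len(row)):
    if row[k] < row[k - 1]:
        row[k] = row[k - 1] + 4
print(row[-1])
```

k=1: 8>=4, unchanged → [4, 8, 4, 4, 4]
k=2: 4<8, row[2] = 8+4 = 12 → [4, 8, 12, 4, 4]
k=3: 4<12, row[3] = 12+4 = 16 → [4, 8, 12, 16, 4]
k=4: 4<16, row[4] = 16+4 = 20 → [4, 8, 12, 16, 20]

20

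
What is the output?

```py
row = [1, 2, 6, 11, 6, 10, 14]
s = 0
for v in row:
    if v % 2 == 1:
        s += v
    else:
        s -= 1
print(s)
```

v=1: odd, s = 0+1 = 1
v=2: not odd, s = 1-1 = 0
v=6: not odd, s = 0-1 = -1
v=11: odd, s = (-1)+11 = 10
v=6: not odd, s = 10-1 = 9
v=10: not odd, s = 9-1 = 8
v=14: not odd, s = 8-1 = 7

7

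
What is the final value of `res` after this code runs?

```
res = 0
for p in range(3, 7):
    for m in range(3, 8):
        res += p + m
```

p=3,m=3: res = 0+6 = 6
p=3,m=4: res = 6+7 = 13
p=3,m=5: res = 13+8 = 21
p=3,m=6: res = 21+9 = 30
p=3,m=7: res = 30+10 = 40
p=4,m=3: res = 40+7 = 47
p=4,m=4: res = 47+8 = 55
p=4,m=5: res = 55+9 = 64
p=4,m=6: res = 64+10 = 74
p=4,m=7: res = 74+11 = 85
p=5,m=3: res = 85+8 = 93
p=5,m=4: res = 93+9 = 102
p=5,m=5: res = 102+10 = 112
p=5,m=6: res = 112+11 = 123
p=5,m=7: res = 123+12 = 135
p=6,m=3: res = 135+9 = 144
p=6,m=4: res = 144+10 = 154
p=6,m=5: res = 154+11 = 165
p=6,m=6: res = 165+12 = 177
p=6,m=7: res = 177+13 = 190

190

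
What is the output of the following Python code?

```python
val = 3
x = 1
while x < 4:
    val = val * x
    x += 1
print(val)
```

x=1: val = 3*1 = 3
x=2: val = 3*2 = 6
x=3: val = 6*3 = 18

18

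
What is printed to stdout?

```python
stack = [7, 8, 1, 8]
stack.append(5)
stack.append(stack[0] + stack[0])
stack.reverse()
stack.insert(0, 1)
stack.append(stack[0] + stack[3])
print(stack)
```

append 5 → [7, 8, 1, 8, 5]
append stack[0]+stack[0] = 7+7 = 14 → [7, 8, 1, 8, 5, 14]
reverse → [14, 5, 8, 1, 8, 7]
insert 1 at 0 → [1, 14, 5, 8, 1, 8, 7]
append stack[0]+stack[3] = 1+8 = 9 → [1, 14, 5, 8, 1, 8, 7, 9]

[1, 14, 5, 8, 1, 8, 7, 9]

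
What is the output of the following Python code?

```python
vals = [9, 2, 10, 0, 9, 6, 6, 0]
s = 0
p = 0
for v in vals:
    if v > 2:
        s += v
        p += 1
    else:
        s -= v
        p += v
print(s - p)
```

31

v=9: >2, s = 0+9 = 9; p=1
v=2: not >2, s = 9-2 = 7; p=3
v=10: >2, s = 7+10 = 17; p=4
v=0: not >2, s = 17-0 = 17; p=4
v=9: >2, s = 17+9 = 26; p=5
v=6: >2, s = 26+6 = 32; p=6
v=6: >2, s = 32+6 = 38; p=7
v=0: not >2, s = 38-0 = 38; p=7
s-p = 38-7 = 31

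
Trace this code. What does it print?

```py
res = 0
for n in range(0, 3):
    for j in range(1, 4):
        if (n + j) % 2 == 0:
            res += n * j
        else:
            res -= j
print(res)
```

n=0,j=1: odd sum, res = 0-1 = -1
n=0,j=2: even sum, res = (-1)+0 = -1
n=0,j=3: odd sum, res = (-1)-3 = -4
n=1,j=1: even sum, res = (-4)+1 = -3
n=1,j=2: odd sum, res = (-3)-2 = -5
n=1,j=3: even sum, res = (-5)+3 = -2
n=2,j=1: odd sum, res = (-2)-1 = -3
n=2,j=2: even sum, res = (-3)+4 = 1
n=2,j=3: odd sum, res = 1-3 = -2

-2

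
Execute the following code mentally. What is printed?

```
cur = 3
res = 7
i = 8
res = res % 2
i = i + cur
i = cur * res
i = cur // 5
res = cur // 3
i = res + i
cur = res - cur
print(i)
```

1

res = 7%2 = 1
i = 8+3 = 11
i = 3*1 = 3
i = 3//5 = 0
res = 3//3 = 1
i = 1+0 = 1
cur = 1-3 = -2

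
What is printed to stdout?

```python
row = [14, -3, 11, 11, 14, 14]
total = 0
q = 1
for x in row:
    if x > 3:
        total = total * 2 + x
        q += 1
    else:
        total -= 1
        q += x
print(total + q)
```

x=14: >3, total = 0*2+14 = 14; q=2
x=-3: not >3, total = 14-1 = 13; q=-1
x=11: >3, total = 13*2+11 = 37; q=0
x=11: >3, total = 37*2+11 = 85; q=1
x=14: >3, total = 85*2+14 = 184; q=2
x=14: >3, total = 184*2+14 = 382; q=3
total+q = 382+3 = 385

385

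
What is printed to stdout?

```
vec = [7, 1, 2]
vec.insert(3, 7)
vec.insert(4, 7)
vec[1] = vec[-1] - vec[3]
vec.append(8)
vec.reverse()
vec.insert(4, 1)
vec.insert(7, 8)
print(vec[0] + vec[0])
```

insert 7 at 3 → [7, 1, 2, 7]
insert 7 at 4 → [7, 1, 2, 7, 7]
vec[1] = vec[-1]-vec[3] = 7-7 = 0 → [7, 0, 2, 7, 7]
append 8 → [7, 0, 2, 7, 7, 8]
reverse → [8, 7, 7, 2, 0, 7]
insert 1 at 4 → [8, 7, 7, 2, 1, 0, 7]
insert 8 at 7 → [8, 7, 7, 2, 1, 0, 7, 8]
vec[0]+vec[0] = 8+8 = 16

16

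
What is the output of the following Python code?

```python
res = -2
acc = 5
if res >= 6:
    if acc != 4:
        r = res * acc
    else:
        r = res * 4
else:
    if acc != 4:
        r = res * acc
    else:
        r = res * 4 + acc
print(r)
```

-10

res=-2, acc=5
res >= 6 is False; acc != 4 is True
→ r = res * acc = -10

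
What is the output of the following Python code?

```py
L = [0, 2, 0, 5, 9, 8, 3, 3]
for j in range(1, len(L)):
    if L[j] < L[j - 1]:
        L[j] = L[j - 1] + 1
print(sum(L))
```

52

j=1: 2>=0, unchanged → [0, 2, 0, 5, 9, 8, 3, 3]
j=2: 0<2, L[2] = 2+1 = 3 → [0, 2, 3, 5, 9, 8, 3, 3]
j=3: 5>=3, unchanged → [0, 2, 3, 5, 9, 8, 3, 3]
j=4: 9>=5, unchanged → [0, 2, 3, 5, 9, 8, 3, 3]
j=5: 8<9, L[5] = 9+1 = 10 → [0, 2, 3, 5, 9, 10, 3, 3]
j=6: 3<10, L[6] = 10+1 = 11 → [0, 2, 3, 5, 9, 10, 11, 3]
j=7: 3<11, L[7] = 11+1 = 12 → [0, 2, 3, 5, 9, 10, 11, 12]
sum = 52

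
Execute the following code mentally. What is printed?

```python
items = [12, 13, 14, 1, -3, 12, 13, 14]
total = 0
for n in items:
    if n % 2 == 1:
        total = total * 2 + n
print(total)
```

115

n=12: not odd
n=13: odd, total = 0*2+13 = 13
n=14: not odd
n=1: odd, total = 13*2+1 = 27
n=-3: odd, total = 27*2+(-3) = 51
n=12: not odd
n=13: odd, total = 51*2+13 = 115
n=14: not odd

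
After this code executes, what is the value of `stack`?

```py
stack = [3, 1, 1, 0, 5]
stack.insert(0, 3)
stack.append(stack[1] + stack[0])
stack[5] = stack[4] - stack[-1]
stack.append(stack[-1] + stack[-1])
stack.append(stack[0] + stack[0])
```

insert 3 at 0 → [3, 3, 1, 1, 0, 5]
append stack[1]+stack[0] = 3+3 = 6 → [3, 3, 1, 1, 0, 5, 6]
stack[5] = stack[4]-stack[-1] = 0-6 = -6 → [3, 3, 1, 1, 0, -6, 6]
append stack[-1]+stack[-1] = 6+6 = 12 → [3, 3, 1, 1, 0, -6, 6, 12]
append stack[0]+stack[0] = 3+3 = 6 → [3, 3, 1, 1, 0, -6, 6, 12, 6]

[3, 3, 1, 1, 0, -6, 6, 12, 6]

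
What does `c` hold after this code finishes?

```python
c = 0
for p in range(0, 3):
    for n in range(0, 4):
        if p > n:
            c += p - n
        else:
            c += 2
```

22

p=0,n=0: not 0>0, c = 0+2 = 2
p=0,n=1: not 0>1, c = 2+2 = 4
p=0,n=2: not 0>2, c = 4+2 = 6
p=0,n=3: not 0>3, c = 6+2 = 8
p=1,n=0: 1>0, c = 8+1 = 9
p=1,n=1: not 1>1, c = 9+2 = 11
p=1,n=2: not 1>2, c = 11+2 = 13
p=1,n=3: not 1>3, c = 13+2 = 15
p=2,n=0: 2>0, c = 15+2 = 17
p=2,n=1: 2>1, c = 17+1 = 18
p=2,n=2: not 2>2, c = 18+2 = 20
p=2,n=3: not 2>3, c = 20+2 = 22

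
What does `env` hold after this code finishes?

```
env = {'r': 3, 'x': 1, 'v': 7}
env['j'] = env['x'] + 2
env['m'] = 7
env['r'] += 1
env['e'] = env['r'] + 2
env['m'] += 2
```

{'r': 4, 'x': 1, 'v': 7, 'j': 3, 'm': 9, 'e': 6}

env['j'] = env['x']+2 = 3 → {'r': 3, 'x': 1, 'v': 7, 'j': 3}
env['m'] = 7 → {'r': 3, 'x': 1, 'v': 7, 'j': 3, 'm': 7}
env['r'] = 3+1 = 4 → {'r': 4, 'x': 1, 'v': 7, 'j': 3, 'm': 7}
env['e'] = env['r']+2 = 6 → {'r': 4, 'x': 1, 'v': 7, 'j': 3, 'm': 7, 'e': 6}
env['m'] = 7+2 = 9 → {'r': 4, 'x': 1, 'v': 7, 'j': 3, 'm': 9, 'e': 6}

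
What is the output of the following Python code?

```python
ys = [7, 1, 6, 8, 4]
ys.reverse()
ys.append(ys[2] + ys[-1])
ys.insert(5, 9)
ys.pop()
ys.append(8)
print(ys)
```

reverse → [4, 8, 6, 1, 7]
append ys[2]+ys[-1] = 6+7 = 13 → [4, 8, 6, 1, 7, 13]
insert 9 at 5 → [4, 8, 6, 1, 7, 9, 13]
pop() removes 13 → [4, 8, 6, 1, 7, 9]
append 8 → [4, 8, 6, 1, 7, 9, 8]

[4, 8, 6, 1, 7, 9, 8]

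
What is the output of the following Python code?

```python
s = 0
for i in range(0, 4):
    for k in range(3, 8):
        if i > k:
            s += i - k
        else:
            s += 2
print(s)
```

40

i=0,k=3: not 0>3, s = 0+2 = 2
i=0,k=4: not 0>4, s = 2+2 = 4
i=0,k=5: not 0>5, s = 4+2 = 6
i=0,k=6: not 0>6, s = 6+2 = 8
i=0,k=7: not 0>7, s = 8+2 = 10
i=1,k=3: not 1>3, s = 10+2 = 12
i=1,k=4: not 1>4, s = 12+2 = 14
i=1,k=5: not 1>5, s = 14+2 = 16
i=1,k=6: not 1>6, s = 16+2 = 18
i=1,k=7: not 1>7, s = 18+2 = 20
i=2,k=3: not 2>3, s = 20+2 = 22
i=2,k=4: not 2>4, s = 22+2 = 24
i=2,k=5: not 2>5, s = 24+2 = 26
i=2,k=6: not 2>6, s = 26+2 = 28
i=2,k=7: not 2>7, s = 28+2 = 30
i=3,k=3: not 3>3, s = 30+2 = 32
i=3,k=4: not 3>4, s = 32+2 = 34
i=3,k=5: not 3>5, s = 34+2 = 36
i=3,k=6: not 3>6, s = 36+2 = 38
i=3,k=7: not 3>7, s = 38+2 = 40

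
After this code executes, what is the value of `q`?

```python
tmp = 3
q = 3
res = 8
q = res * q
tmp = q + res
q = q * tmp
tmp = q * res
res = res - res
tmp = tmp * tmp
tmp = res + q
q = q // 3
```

q = 8*3 = 24
tmp = 24+8 = 32
q = 24*32 = 768
tmp = 768*8 = 6144
res = 8-8 = 0
tmp = 6144*6144 = 37748736
tmp = 0+768 = 768
q = 768//3 = 256

256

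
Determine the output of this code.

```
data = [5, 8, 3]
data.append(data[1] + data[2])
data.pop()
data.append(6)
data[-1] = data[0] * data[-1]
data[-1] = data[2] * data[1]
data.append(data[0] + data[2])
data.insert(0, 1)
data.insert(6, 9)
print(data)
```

[1, 5, 8, 3, 24, 8, 9]

append data[1]+data[2] = 8+3 = 11 → [5, 8, 3, 11]
pop() removes 11 → [5, 8, 3]
append 6 → [5, 8, 3, 6]
data[-1] = data[0]*data[-1] = 5*6 = 30 → [5, 8, 3, 30]
data[-1] = data[2]*data[1] = 3*8 = 24 → [5, 8, 3, 24]
append data[0]+data[2] = 5+3 = 8 → [5, 8, 3, 24, 8]
insert 1 at 0 → [1, 5, 8, 3, 24, 8]
insert 9 at 6 → [1, 5, 8, 3, 24, 8, 9]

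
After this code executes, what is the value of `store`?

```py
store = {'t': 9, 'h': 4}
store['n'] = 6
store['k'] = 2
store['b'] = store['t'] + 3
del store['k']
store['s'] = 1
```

store['n'] = 6 → {'t': 9, 'h': 4, 'n': 6}
store['k'] = 2 → {'t': 9, 'h': 4, 'n': 6, 'k': 2}
store['b'] = store['t']+3 = 12 → {'t': 9, 'h': 4, 'n': 6, 'k': 2, 'b': 12}
del 'k' → {'t': 9, 'h': 4, 'n': 6, 'b': 12}
store['s'] = 1 → {'t': 9, 'h': 4, 'n': 6, 'b': 12, 's': 1}

{'t': 9, 'h': 4, 'n': 6, 'b': 12, 's': 1}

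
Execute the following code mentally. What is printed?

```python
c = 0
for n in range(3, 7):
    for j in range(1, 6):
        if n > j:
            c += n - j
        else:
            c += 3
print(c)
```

52

n=3,j=1: 3>1, c = 0+2 = 2
n=3,j=2: 3>2, c = 2+1 = 3
n=3,j=3: not 3>3, c = 3+3 = 6
n=3,j=4: not 3>4, c = 6+3 = 9
n=3,j=5: not 3>5, c = 9+3 = 12
n=4,j=1: 4>1, c = 12+3 = 15
n=4,j=2: 4>2, c = 15+2 = 17
n=4,j=3: 4>3, c = 17+1 = 18
n=4,j=4: not 4>4, c = 18+3 = 21
n=4,j=5: not 4>5, c = 21+3 = 24
n=5,j=1: 5>1, c = 24+4 = 28
n=5,j=2: 5>2, c = 28+3 = 31
n=5,j=3: 5>3, c = 31+2 = 33
n=5,j=4: 5>4, c = 33+1 = 34
n=5,j=5: not 5>5, c = 34+3 = 37
n=6,j=1: 6>1, c = 37+5 = 42
n=6,j=2: 6>2, c = 42+4 = 46
n=6,j=3: 6>3, c = 46+3 = 49
n=6,j=4: 6>4, c = 49+2 = 51
n=6,j=5: 6>5, c = 51+1 = 52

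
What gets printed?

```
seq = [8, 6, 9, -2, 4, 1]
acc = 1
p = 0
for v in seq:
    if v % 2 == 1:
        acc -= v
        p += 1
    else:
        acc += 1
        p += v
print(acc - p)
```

-23

v=8: not odd, acc = 1+1 = 2; p=8
v=6: not odd, acc = 2+1 = 3; p=14
v=9: odd, acc = 3-9 = -6; p=15
v=-2: not odd, acc = (-6)+1 = -5; p=13
v=4: not odd, acc = (-5)+1 = -4; p=17
v=1: odd, acc = (-4)-1 = -5; p=18
acc-p = (-5)-18 = -23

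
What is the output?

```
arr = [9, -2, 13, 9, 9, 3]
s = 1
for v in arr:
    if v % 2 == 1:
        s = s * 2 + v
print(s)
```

v=9: odd, s = 1*2+9 = 11
v=-2: not odd
v=13: odd, s = 11*2+13 = 35
v=9: odd, s = 35*2+9 = 79
v=9: odd, s = 79*2+9 = 167
v=3: odd, s = 167*2+3 = 337

337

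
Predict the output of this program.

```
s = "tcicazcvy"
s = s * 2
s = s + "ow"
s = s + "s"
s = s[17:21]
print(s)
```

yows

repeat ×2 → 'tcicazcvytcicazcvy'
+ 'ow' → 'tcicazcvytcicazcvyow'
+ 's' → 'tcicazcvytcicazcvyows'
slice [17:21] → 'yows'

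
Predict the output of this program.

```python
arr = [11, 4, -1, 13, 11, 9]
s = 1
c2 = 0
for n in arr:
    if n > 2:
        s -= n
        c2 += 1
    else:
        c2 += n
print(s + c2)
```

n=11: >2, s = 1-11 = -10; c2=1
n=4: >2, s = (-10)-4 = -14; c2=2
n=-1: not >2; c2=1
n=13: >2, s = (-14)-13 = -27; c2=2
n=11: >2, s = (-27)-11 = -38; c2=3
n=9: >2, s = (-38)-9 = -47; c2=4
s+c2 = (-47)+4 = -43

-43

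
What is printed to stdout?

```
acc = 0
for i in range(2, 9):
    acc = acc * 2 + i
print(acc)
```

374

i=2: acc = 0*2+2 = 2
i=3: acc = 2*2+3 = 7
i=4: acc = 7*2+4 = 18
i=5: acc = 18*2+5 = 41
i=6: acc = 41*2+6 = 88
i=7: acc = 88*2+7 = 183
i=8: acc = 183*2+8 = 374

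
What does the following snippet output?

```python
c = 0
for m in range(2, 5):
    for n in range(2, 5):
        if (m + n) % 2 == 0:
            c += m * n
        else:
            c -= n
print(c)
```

33

m=2,n=2: even sum, c = 0+4 = 4
m=2,n=3: odd sum, c = 4-3 = 1
m=2,n=4: even sum, c = 1+8 = 9
m=3,n=2: odd sum, c = 9-2 = 7
m=3,n=3: even sum, c = 7+9 = 16
m=3,n=4: odd sum, c = 16-4 = 12
m=4,n=2: even sum, c = 12+8 = 20
m=4,n=3: odd sum, c = 20-3 = 17
m=4,n=4: even sum, c = 17+16 = 33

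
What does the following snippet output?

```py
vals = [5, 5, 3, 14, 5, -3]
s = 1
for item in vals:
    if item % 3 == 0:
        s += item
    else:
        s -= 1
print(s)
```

-3

item=5: not %3==0, s = 1-1 = 0
item=5: not %3==0, s = 0-1 = -1
item=3: %3==0, s = (-1)+3 = 2
item=14: not %3==0, s = 2-1 = 1
item=5: not %3==0, s = 1-1 = 0
item=-3: %3==0, s = 0+(-3) = -3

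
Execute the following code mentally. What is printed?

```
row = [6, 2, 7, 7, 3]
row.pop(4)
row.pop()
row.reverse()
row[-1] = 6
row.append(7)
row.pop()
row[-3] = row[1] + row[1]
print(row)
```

pop(4) removes 3 → [6, 2, 7, 7]
pop() removes 7 → [6, 2, 7]
reverse → [7, 2, 6]
row[-1] = 6 → [7, 2, 6]
append 7 → [7, 2, 6, 7]
pop() removes 7 → [7, 2, 6]
row[-3] = row[1]+row[1] = 2+2 = 4 → [4, 2, 6]

[4, 2, 6]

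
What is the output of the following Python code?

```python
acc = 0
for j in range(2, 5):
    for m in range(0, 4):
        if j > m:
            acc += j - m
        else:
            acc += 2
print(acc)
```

25

j=2,m=0: 2>0, acc = 0+2 = 2
j=2,m=1: 2>1, acc = 2+1 = 3
j=2,m=2: not 2>2, acc = 3+2 = 5
j=2,m=3: not 2>3, acc = 5+2 = 7
j=3,m=0: 3>0, acc = 7+3 = 10
j=3,m=1: 3>1, acc = 10+2 = 12
j=3,m=2: 3>2, acc = 12+1 = 13
j=3,m=3: not 3>3, acc = 13+2 = 15
j=4,m=0: 4>0, acc = 15+4 = 19
j=4,m=1: 4>1, acc = 19+3 = 22
j=4,m=2: 4>2, acc = 22+2 = 24
j=4,m=3: 4>3, acc = 24+1 = 25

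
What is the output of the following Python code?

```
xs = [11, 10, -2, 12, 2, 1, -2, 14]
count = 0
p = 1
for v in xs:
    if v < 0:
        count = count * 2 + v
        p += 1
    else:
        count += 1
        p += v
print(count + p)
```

62

v=11: not <0, count = 0+1 = 1; p=12
v=10: not <0, count = 1+1 = 2; p=22
v=-2: <0, count = 2*2+(-2) = 2; p=23
v=12: not <0, count = 2+1 = 3; p=35
v=2: not <0, count = 3+1 = 4; p=37
v=1: not <0, count = 4+1 = 5; p=38
v=-2: <0, count = 5*2+(-2) = 8; p=39
v=14: not <0, count = 8+1 = 9; p=53
count+p = 9+53 = 62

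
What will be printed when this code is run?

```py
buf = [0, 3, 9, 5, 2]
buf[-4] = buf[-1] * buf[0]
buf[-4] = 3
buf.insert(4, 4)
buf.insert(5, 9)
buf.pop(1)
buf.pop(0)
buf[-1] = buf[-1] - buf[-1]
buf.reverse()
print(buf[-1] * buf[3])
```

buf[-4] = buf[-1]*buf[0] = 2*0 = 0 → [0, 0, 9, 5, 2]
buf[-4] = 3 → [0, 3, 9, 5, 2]
insert 4 at 4 → [0, 3, 9, 5, 4, 2]
insert 9 at 5 → [0, 3, 9, 5, 4, 9, 2]
pop(1) removes 3 → [0, 9, 5, 4, 9, 2]
pop(0) removes 0 → [9, 5, 4, 9, 2]
buf[-1] = buf[-1]-buf[-1] = 2-2 = 0 → [9, 5, 4, 9, 0]
reverse → [0, 9, 4, 5, 9]
buf[-1]*buf[3] = 9*5 = 45

45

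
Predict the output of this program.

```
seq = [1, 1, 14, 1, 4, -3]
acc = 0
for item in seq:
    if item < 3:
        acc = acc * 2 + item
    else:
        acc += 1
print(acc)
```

item=1: <3, acc = 0*2+1 = 1
item=1: <3, acc = 1*2+1 = 3
item=14: not <3, acc = 3+1 = 4
item=1: <3, acc = 4*2+1 = 9
item=4: not <3, acc = 9+1 = 10
item=-3: <3, acc = 10*2+(-3) = 17

17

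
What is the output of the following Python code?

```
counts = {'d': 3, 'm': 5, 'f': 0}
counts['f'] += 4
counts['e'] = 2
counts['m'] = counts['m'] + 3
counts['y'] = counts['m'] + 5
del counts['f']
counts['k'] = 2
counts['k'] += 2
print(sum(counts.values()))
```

30

counts['f'] = 0+4 = 4 → {'d': 3, 'm': 5, 'f': 4}
counts['e'] = 2 → {'d': 3, 'm': 5, 'f': 4, 'e': 2}
counts['m'] = counts['m']+3 = 8 → {'d': 3, 'm': 8, 'f': 4, 'e': 2}
counts['y'] = counts['m']+5 = 13 → {'d': 3, 'm': 8, 'f': 4, 'e': 2, 'y': 13}
del 'f' → {'d': 3, 'm': 8, 'e': 2, 'y': 13}
counts['k'] = 2 → {'d': 3, 'm': 8, 'e': 2, 'y': 13, 'k': 2}
counts['k'] = 2+2 = 4 → {'d': 3, 'm': 8, 'e': 2, 'y': 13, 'k': 4}
sum of values = 30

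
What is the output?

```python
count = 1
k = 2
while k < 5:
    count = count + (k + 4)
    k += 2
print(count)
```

k=2: count = 1+6 = 7
k=4: count = 7+8 = 15

15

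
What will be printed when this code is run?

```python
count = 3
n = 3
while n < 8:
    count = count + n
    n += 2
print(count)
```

n=3: count = 3+3 = 6
n=5: count = 6+5 = 11
n=7: count = 11+7 = 18

18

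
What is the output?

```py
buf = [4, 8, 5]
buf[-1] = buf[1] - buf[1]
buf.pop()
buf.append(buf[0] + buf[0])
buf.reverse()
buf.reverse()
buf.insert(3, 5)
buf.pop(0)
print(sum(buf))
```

buf[-1] = buf[1]-buf[1] = 8-8 = 0 → [4, 8, 0]
pop() removes 0 → [4, 8]
append buf[0]+buf[0] = 4+4 = 8 → [4, 8, 8]
reverse → [8, 8, 4]
reverse → [4, 8, 8]
insert 5 at 3 → [4, 8, 8, 5]
pop(0) removes 4 → [8, 8, 5]
sum = 21

21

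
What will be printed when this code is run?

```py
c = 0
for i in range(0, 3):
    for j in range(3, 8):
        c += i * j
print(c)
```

i=0,j=3: c = 0+0 = 0
i=0,j=4: c = 0+0 = 0
i=0,j=5: c = 0+0 = 0
i=0,j=6: c = 0+0 = 0
i=0,j=7: c = 0+0 = 0
i=1,j=3: c = 0+3 = 3
i=1,j=4: c = 3+4 = 7
i=1,j=5: c = 7+5 = 12
i=1,j=6: c = 12+6 = 18
i=1,j=7: c = 18+7 = 25
i=2,j=3: c = 25+6 = 31
i=2,j=4: c = 31+8 = 39
i=2,j=5: c = 39+10 = 49
i=2,j=6: c = 49+12 = 61
i=2,j=7: c = 61+14 = 75

75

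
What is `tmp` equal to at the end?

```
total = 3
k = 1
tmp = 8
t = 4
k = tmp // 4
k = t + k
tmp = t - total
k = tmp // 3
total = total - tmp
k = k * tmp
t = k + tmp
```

1

k = 8//4 = 2
k = 4+2 = 6
tmp = 4-3 = 1
k = 1//3 = 0
total = 3-1 = 2
k = 0*1 = 0
t = 0+1 = 1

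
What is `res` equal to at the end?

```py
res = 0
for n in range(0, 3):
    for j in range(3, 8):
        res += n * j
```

n=0,j=3: res = 0+0 = 0
n=0,j=4: res = 0+0 = 0
n=0,j=5: res = 0+0 = 0
n=0,j=6: res = 0+0 = 0
n=0,j=7: res = 0+0 = 0
n=1,j=3: res = 0+3 = 3
n=1,j=4: res = 3+4 = 7
n=1,j=5: res = 7+5 = 12
n=1,j=6: res = 12+6 = 18
n=1,j=7: res = 18+7 = 25
n=2,j=3: res = 25+6 = 31
n=2,j=4: res = 31+8 = 39
n=2,j=5: res = 39+10 = 49
n=2,j=6: res = 49+12 = 61
n=2,j=7: res = 61+14 = 75

75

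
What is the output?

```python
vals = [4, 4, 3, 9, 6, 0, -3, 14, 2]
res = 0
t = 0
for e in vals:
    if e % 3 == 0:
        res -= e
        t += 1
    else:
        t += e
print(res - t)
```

e=4: not %3==0; t=4
e=4: not %3==0; t=8
e=3: %3==0, res = 0-3 = -3; t=9
e=9: %3==0, res = (-3)-9 = -12; t=10
e=6: %3==0, res = (-12)-6 = -18; t=11
e=0: %3==0, res = (-18)-0 = -18; t=12
e=-3: %3==0, res = (-18)-(-3) = -15; t=13
e=14: not %3==0; t=27
e=2: not %3==0; t=29
res-t = (-15)-29 = -44

-44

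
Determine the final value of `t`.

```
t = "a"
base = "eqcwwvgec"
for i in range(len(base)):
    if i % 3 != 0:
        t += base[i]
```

i=0: skip
i=1: add 'q' → 'aq'
i=2: add 'c' → 'aqc'
i=3: skip
i=4: add 'w' → 'aqcw'
i=5: add 'v' → 'aqcwv'
i=6: skip
i=7: add 'e' → 'aqcwve'
i=8: add 'c' → 'aqcwvec'

'aqcwvec'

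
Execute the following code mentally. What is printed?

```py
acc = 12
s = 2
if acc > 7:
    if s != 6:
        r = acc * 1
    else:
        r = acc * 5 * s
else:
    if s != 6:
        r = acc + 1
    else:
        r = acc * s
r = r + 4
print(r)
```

acc=12, s=2
acc > 7 is True; s != 6 is True
→ r = acc * 1 = 12
r = 12+4 = 16

16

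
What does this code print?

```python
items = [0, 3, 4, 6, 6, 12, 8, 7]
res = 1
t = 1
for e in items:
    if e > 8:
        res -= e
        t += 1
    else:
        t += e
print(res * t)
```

-396

e=0: not >8; t=1
e=3: not >8; t=4
e=4: not >8; t=8
e=6: not >8; t=14
e=6: not >8; t=20
e=12: >8, res = 1-12 = -11; t=21
e=8: not >8; t=29
e=7: not >8; t=36
res*t = (-11)*36 = -396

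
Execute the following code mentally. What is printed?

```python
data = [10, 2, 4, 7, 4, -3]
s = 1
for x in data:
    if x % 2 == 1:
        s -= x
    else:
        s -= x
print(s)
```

-23

x=10: not odd, s = 1-10 = -9
x=2: not odd, s = (-9)-2 = -11
x=4: not odd, s = (-11)-4 = -15
x=7: odd, s = (-15)-7 = -22
x=4: not odd, s = (-22)-4 = -26
x=-3: odd, s = (-26)-(-3) = -23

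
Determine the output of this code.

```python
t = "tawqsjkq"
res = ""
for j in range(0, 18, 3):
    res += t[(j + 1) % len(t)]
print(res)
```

j=0: add t[1]='a' → 'a'
j=3: add t[4]='s' → 'as'
j=6: add t[7]='q' → 'asq'
j=9: add t[2]='w' → 'asqw'
j=12: add t[5]='j' → 'asqwj'
j=15: add t[0]='t' → 'asqwjt'

asqwjt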